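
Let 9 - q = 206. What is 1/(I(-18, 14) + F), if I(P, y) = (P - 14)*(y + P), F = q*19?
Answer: -1/3615 ≈ -0.00027663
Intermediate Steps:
q = -197 (q = 9 - 1*206 = 9 - 206 = -197)
F = -3743 (F = -197*19 = -3743)
I(P, y) = (-14 + P)*(P + y)
1/(I(-18, 14) + F) = 1/(((-18)**2 - 14*(-18) - 14*14 - 18*14) - 3743) = 1/((324 + 252 - 196 - 252) - 3743) = 1/(128 - 3743) = 1/(-3615) = -1/3615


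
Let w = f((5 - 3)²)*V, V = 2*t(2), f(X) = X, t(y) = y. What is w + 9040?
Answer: 9056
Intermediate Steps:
V = 4 (V = 2*2 = 4)
w = 16 (w = (5 - 3)²*4 = 2²*4 = 4*4 = 16)
w + 9040 = 16 + 9040 = 9056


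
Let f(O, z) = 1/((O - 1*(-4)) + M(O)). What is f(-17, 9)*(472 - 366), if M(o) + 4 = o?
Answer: -53/17 ≈ -3.1176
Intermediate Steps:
M(o) = -4 + o
f(O, z) = 1/(2*O) (f(O, z) = 1/((O - 1*(-4)) + (-4 + O)) = 1/((O + 4) + (-4 + O)) = 1/((4 + O) + (-4 + O)) = 1/(2*O))
f(-17, 9)*(472 - 366) = ((½)/(-17))*(472 - 366) = ((½)*(-1/17))*106 = -1/34*106 = -53/17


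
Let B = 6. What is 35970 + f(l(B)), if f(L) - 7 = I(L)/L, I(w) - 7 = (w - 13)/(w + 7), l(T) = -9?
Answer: 35975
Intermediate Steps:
I(w) = 7 + (-13 + w)/(7 + w) (I(w) = 7 + (w - 13)/(w + 7) = 7 + (-13 + w)/(7 + w))
f(L) = 7 + 4*(9 + 2*L)/(L*(7 + L)) (f(L) = 7 + (4*(9 + 2*L)/(7 + L))/L = 7 + 4*(9 + 2*L)/(L*(7 + L)))
35970 + f(l(B)) = 35970 + (36 + 7*(-9)² + 57*(-9))/((-9)*(7 - 9)) = 35970 - ⅑*(36 + 7*81 - 513)/(-2) = 35970 - ⅑*(-½)*(36 + 567 - 513) = 35970 - ⅑*(-½)*90 = 35970 + 5 = 35975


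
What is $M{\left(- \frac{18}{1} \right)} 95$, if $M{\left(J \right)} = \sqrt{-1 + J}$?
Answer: $95 i \sqrt{19} \approx 414.1 i$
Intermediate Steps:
$M{\left(- \frac{18}{1} \right)} 95 = \sqrt{-1 - \frac{18}{1}} \cdot 95 = \sqrt{-1 - 18} \cdot 95 = \sqrt{-19} \cdot 95 = i \sqrt{19} \cdot 95 = 95 i \sqrt{19}$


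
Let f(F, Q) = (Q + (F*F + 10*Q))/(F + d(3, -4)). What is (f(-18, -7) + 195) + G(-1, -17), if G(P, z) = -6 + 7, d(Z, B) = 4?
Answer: 2497/14 ≈ 178.36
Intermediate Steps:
G(P, z) = 1
f(F, Q) = (F² + 11*Q)/(4 + F) (f(F, Q) = (Q + (F*F + 10*Q))/(F + 4) = (Q + (F² + 10*Q))/(4 + F) = (F² + 11*Q)/(4 + F))
(f(-18, -7) + 195) + G(-1, -17) = (((-18)² + 11*(-7))/(4 - 18) + 195) + 1 = ((324 - 77)/(-14) + 195) + 1 = (-1/14*247 + 195) + 1 = (-247/14 + 195) + 1 = 2483/14 + 1 = 2497/14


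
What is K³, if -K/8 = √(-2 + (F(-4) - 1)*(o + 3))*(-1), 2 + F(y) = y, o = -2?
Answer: -13824*I ≈ -13824.0*I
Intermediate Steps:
F(y) = -2 + y
K = 24*I (K = -8*√(-2 + ((-2 - 4) - 1)*(-2 + 3))*(-1) = -8*√(-2 + (-6 - 1)*1)*(-1) = -8*√(-2 - 7*1)*(-1) = -8*√(-2 - 7)*(-1) = -8*√(-9)*(-1) = -8*3*I*(-1) = -(-24)*I = 24*I ≈ 24.0*I)
K³ = (24*I)³ = -13824*I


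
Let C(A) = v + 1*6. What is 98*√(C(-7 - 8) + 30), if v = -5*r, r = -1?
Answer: 98*√41 ≈ 627.51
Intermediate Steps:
v = 5 (v = -5*(-1) = 5)
C(A) = 11 (C(A) = 5 + 1*6 = 5 + 6 = 11)
98*√(C(-7 - 8) + 30) = 98*√(11 + 30) = 98*√41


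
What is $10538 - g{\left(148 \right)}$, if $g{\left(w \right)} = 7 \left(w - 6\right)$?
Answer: $9544$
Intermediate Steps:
$g{\left(w \right)} = -42 + 7 w$ ($g{\left(w \right)} = 7 \left(-6 + w\right) = -42 + 7 w$)
$10538 - g{\left(148 \right)} = 10538 - \left(-42 + 7 \cdot 148\right) = 10538 - \left(-42 + 1036\right) = 10538 - 994 = 9544$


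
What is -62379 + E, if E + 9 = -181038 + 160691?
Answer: -82735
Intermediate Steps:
E = -20356 (E = -9 + (-181038 + 160691) = -9 - 20347 = -20356)
-62379 + E = -62379 - 20356 = -82735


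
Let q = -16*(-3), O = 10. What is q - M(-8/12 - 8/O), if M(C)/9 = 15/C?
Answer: 3081/22 ≈ 140.05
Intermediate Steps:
q = 48
M(C) = 135/C (M(C) = 9*(15/C) = 135/C)
q - M(-8/12 - 8/O) = 48 - 135/(-8/12 - 8/10) = 48 - 135/(-8*1/12 - 8*1/10) = 48 - 135/(-2/3 - 4/5) = 48 - 135/(-22/15) = 48 - 135*(-15)/22 = 48 - 1*(-2025/22) = 48 + 2025/22 = 3081/22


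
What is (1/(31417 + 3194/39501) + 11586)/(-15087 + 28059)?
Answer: 4792765613849/5366110423964 ≈ 0.89315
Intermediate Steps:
(1/(31417 + 3194/39501) + 11586)/(-15087 + 28059) = (1/(31417 + 3194*(1/39501)) + 11586)/12972 = (1/(31417 + 3194/39501) + 11586)*(1/12972) = (1/(1241006111/39501) + 11586)*(1/12972) = (39501/1241006111 + 11586)*(1/12972) = (14378296841547/1241006111)*(1/12972) = 4792765613849/5366110423964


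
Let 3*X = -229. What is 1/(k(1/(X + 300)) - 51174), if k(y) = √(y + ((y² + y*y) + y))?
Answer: -3840105489/196513558293412 - 671*√1011/589540674880236 ≈ -1.9541e-5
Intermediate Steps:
X = -229/3 (X = (⅓)*(-229) = -229/3 ≈ -76.333)
k(y) = √(2*y + 2*y²) (k(y) = √(y + ((y² + y²) + y)) = √(y + (2*y² + y)) = √(y + (y + 2*y²)) = √(2*y + 2*y²))
1/(k(1/(X + 300)) - 51174) = 1/(√2*√((1 + 1/(-229/3 + 300))/(-229/3 + 300)) - 51174) = 1/(√2*√((1 + 1/(671/3))/(671/3)) - 51174) = 1/(√2*√(3*(1 + 3/671)/671) - 51174) = 1/(√2*√((3/671)*(674/671)) - 51174) = 1/(√2*√(2022/450241) - 51174) = 1/(√2*(√2022/671) - 51174) = 1/(2*√1011/671 - 51174) = 1/(-51174 + 2*√1011/671)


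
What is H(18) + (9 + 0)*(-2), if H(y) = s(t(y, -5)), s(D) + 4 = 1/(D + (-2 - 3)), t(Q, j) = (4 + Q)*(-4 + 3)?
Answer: -595/27 ≈ -22.037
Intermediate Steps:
t(Q, j) = -4 - Q (t(Q, j) = (4 + Q)*(-1) = -4 - Q)
s(D) = -4 + 1/(-5 + D) (s(D) = -4 + 1/(D + (-2 - 3)) = -4 + 1/(D - 5) = -4 + 1/(-5 + D))
H(y) = (37 + 4*y)/(-9 - y) (H(y) = (21 - 4*(-4 - y))/(-5 + (-4 - y)) = (21 + (16 + 4*y))/(-9 - y) = (37 + 4*y)/(-9 - y))
H(18) + (9 + 0)*(-2) = (-37 - 4*18)/(9 + 18) + (9 + 0)*(-2) = (-37 - 72)/27 + 9*(-2) = (1/27)*(-109) - 18 = -109/27 - 18 = -595/27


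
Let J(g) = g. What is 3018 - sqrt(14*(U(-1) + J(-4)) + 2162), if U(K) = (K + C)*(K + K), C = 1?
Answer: 3018 - 9*sqrt(26) ≈ 2972.1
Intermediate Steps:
U(K) = 2*K*(1 + K) (U(K) = (K + 1)*(K + K) = (1 + K)*(2*K) = 2*K*(1 + K))
3018 - sqrt(14*(U(-1) + J(-4)) + 2162) = 3018 - sqrt(14*(2*(-1)*(1 - 1) - 4) + 2162) = 3018 - sqrt(14*(2*(-1)*0 - 4) + 2162) = 3018 - sqrt(14*(0 - 4) + 2162) = 3018 - sqrt(14*(-4) + 2162) = 3018 - sqrt(-56 + 2162) = 3018 - sqrt(2106) = 3018 - 9*sqrt(26)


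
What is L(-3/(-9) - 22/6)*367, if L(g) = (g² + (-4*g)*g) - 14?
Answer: -52114/3 ≈ -17371.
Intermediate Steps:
L(g) = -14 - 3*g² (L(g) = (g² - 4*g²) - 14 = -3*g² - 14 = -14 - 3*g²)
L(-3/(-9) - 22/6)*367 = (-14 - 3*(-3/(-9) - 22/6)²)*367 = (-14 - 3*(-3*(-⅑) - 22*⅙)²)*367 = (-14 - 3*(⅓ - 11/3)²)*367 = (-14 - 3*(-10/3)²)*367 = (-14 - 3*100/9)*367 = (-14 - 100/3)*367 = -142/3*367 = -52114/3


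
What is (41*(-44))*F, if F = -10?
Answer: 18040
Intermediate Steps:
(41*(-44))*F = (41*(-44))*(-10) = -1804*(-10) = 18040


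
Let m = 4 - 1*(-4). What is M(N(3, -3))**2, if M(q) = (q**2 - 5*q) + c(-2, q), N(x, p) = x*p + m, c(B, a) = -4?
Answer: 4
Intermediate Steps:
m = 8 (m = 4 + 4 = 8)
N(x, p) = 8 + p*x (N(x, p) = x*p + 8 = p*x + 8 = 8 + p*x)
M(q) = -4 + q**2 - 5*q (M(q) = (q**2 - 5*q) - 4 = -4 + q**2 - 5*q)
M(N(3, -3))**2 = (-4 + (8 - 3*3)**2 - 5*(8 - 3*3))**2 = (-4 + (8 - 9)**2 - 5*(8 - 9))**2 = (-4 + (-1)**2 - 5*(-1))**2 = (-4 + 1 + 5)**2 = 2**2 = 4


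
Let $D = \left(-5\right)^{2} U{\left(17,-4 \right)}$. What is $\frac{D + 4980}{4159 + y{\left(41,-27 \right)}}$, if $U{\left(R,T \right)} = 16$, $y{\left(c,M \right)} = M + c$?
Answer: $\frac{5380}{4173} \approx 1.2892$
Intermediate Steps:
$D = 400$ ($D = \left(-5\right)^{2} \cdot 16 = 25 \cdot 16 = 400$)
$\frac{D + 4980}{4159 + y{\left(41,-27 \right)}} = \frac{400 + 4980}{4159 + \left(-27 + 41\right)} = \frac{5380}{4159 + 14} = \frac{5380}{4173}$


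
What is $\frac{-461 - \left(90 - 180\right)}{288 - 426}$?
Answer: $\frac{371}{138} \approx 2.6884$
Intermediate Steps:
$\frac{-461 - \left(90 - 180\right)}{288 - 426} = \frac{-461 - -90}{-138} = \left(-461 + 90\right) \left(- \frac{1}{138}\right) = \left(-371\right) \left(- \frac{1}{138}\right) = \frac{371}{138}$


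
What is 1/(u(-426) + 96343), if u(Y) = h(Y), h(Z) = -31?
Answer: 1/96312 ≈ 1.0383e-5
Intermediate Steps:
u(Y) = -31
1/(u(-426) + 96343) = 1/(-31 + 96343) = 1/96312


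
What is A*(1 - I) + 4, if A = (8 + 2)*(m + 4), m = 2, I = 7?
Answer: -356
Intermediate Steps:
A = 60 (A = (8 + 2)*(2 + 4) = 10*6 = 60)
A*(1 - I) + 4 = 60*(1 - 1*7) + 4 = 60*(1 - 7) + 4 = 60*(-6) + 4 = -360 + 4 = -356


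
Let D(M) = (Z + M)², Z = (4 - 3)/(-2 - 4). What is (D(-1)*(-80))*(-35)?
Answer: 34300/9 ≈ 3811.1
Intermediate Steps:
Z = -⅙ (Z = 1/(-6) = 1*(-⅙) = -⅙ ≈ -0.16667)
D(M) = (-⅙ + M)²
(D(-1)*(-80))*(-35) = (((-1 + 6*(-1))²/36)*(-80))*(-35) = (((-1 - 6)²/36)*(-80))*(-35) = (((1/36)*(-7)²)*(-80))*(-35) = (((1/36)*49)*(-80))*(-35) = ((49/36)*(-80))*(-35) = -980/9*(-35) = 34300/9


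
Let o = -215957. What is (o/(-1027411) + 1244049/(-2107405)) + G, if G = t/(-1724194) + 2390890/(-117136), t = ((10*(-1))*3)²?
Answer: -324716591949063691702037/15617470883705447095240 ≈ -20.792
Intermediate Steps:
t = 900 (t = (-10*3)² = (-30)² = 900)
G = -1030615903765/50491297096 (G = 900/(-1724194) + 2390890/(-117136) = 900*(-1/1724194) + 2390890*(-1/117136) = -450/862097 - 1195445/58568 = -1030615903765/50491297096 ≈ -20.412)
(o/(-1027411) + 1244049/(-2107405)) + G = (-215957/(-1027411) + 1244049/(-2107405)) - 1030615903765/50491297096 = (-215957*(-1/1027411) + 1244049*(-1/2107405)) - 1030615903765/50491297096 = (30851/146773 - 1244049/2107405) - 1030615903765/50491297096 = -117577252222/309310154065 - 1030615903765/50491297096 = -324716591949063691702037/15617470883705447095240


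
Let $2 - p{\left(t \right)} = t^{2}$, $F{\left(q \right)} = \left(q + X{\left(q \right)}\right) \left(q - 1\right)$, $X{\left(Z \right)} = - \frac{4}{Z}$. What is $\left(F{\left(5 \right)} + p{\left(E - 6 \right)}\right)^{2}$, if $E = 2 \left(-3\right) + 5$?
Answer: $\frac{22801}{25} \approx 912.04$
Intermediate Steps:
$E = -1$ ($E = -6 + 5 = -1$)
$F{\left(q \right)} = \left(-1 + q\right) \left(q - \frac{4}{q}\right)$ ($F{\left(q \right)} = \left(q - \frac{4}{q}\right) \left(q - 1\right) = \left(q - \frac{4}{q}\right) \left(-1 + q\right) = \left(-1 + q\right) \left(q - \frac{4}{q}\right)$)
$p{\left(t \right)} = 2 - t^{2}$
$\left(F{\left(5 \right)} + p{\left(E - 6 \right)}\right)^{2} = \left(\left(-4 + 5^{2} - 5 + \frac{4}{5}\right) + \left(2 - \left(-1 - 6\right)^{2}\right)\right)^{2} = \left(\left(-4 + 25 - 5 + 4 \cdot \frac{1}{5}\right) + \left(2 - \left(-1 - 6\right)^{2}\right)\right)^{2} = \left(\left(-4 + 25 - 5 + \frac{4}{5}\right) + \left(2 - \left(-7\right)^{2}\right)\right)^{2} = \left(\frac{84}{5} + \left(2 - 49\right)\right)^{2} = \left(\frac{84}{5} - 47\right)^{2} = \left(- \frac{151}{5}\right)^{2} = \frac{22801}{25}$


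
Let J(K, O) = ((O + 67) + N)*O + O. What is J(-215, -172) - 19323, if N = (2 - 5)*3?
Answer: 113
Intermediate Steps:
N = -9 (N = -3*3 = -9)
J(K, O) = O + O*(58 + O) (J(K, O) = ((O + 67) - 9)*O + O = ((67 + O) - 9)*O + O = (58 + O)*O + O = O*(58 + O) + O = O + O*(58 + O))
J(-215, -172) - 19323 = -172*(59 - 172) - 19323 = -172*(-113) - 19323 = 19436 - 19323 = 113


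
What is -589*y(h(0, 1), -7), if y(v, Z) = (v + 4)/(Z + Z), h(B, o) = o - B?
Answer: 2945/14 ≈ 210.36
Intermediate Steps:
y(v, Z) = (4 + v)/(2*Z) (y(v, Z) = (4 + v)/((2*Z)) = (4 + v)*(1/(2*Z)) = (4 + v)/(2*Z))
-589*y(h(0, 1), -7) = -589*(4 + (1 - 1*0))/(2*(-7)) = -589*(-1)*(4 + (1 + 0))/(2*7) = -589*(-1)*(4 + 1)/(2*7) = -589*(-1)*5/(2*7) = -589*(-5/14) = 2945/14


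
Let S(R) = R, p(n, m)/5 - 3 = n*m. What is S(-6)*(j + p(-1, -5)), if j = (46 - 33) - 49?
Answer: -24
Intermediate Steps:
p(n, m) = 15 + 5*m*n (p(n, m) = 15 + 5*(n*m) = 15 + 5*(m*n) = 15 + 5*m*n)
j = -36 (j = 13 - 49 = -36)
S(-6)*(j + p(-1, -5)) = -6*(-36 + (15 + 5*(-5)*(-1))) = -6*(-36 + (15 + 25)) = -6*(-36 + 40) = -6*4 = -24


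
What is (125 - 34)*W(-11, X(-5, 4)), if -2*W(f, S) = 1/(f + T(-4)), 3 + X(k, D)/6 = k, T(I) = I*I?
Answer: -91/10 ≈ -9.1000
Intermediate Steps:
T(I) = I²
X(k, D) = -18 + 6*k
W(f, S) = -1/(2*(16 + f)) (W(f, S) = -1/(2*(f + (-4)²)) = -1/(2*(f + 16)) = -1/(2*(16 + f)))
(125 - 34)*W(-11, X(-5, 4)) = (125 - 34)*(-1/(32 + 2*(-11))) = 91*(-1/(32 - 22)) = 91*(-1/10) = 91*(-1*⅒) = 91*(-⅒) = -91/10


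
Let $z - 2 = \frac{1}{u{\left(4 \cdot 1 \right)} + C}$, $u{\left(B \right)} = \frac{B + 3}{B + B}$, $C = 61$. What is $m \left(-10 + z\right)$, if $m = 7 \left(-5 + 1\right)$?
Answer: $\frac{110656}{495} \approx 223.55$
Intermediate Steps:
$u{\left(B \right)} = \frac{3 + B}{2 B}$
$z = \frac{998}{495}$ ($z = 2 + \frac{1}{\frac{3 + 4 \cdot 1}{2 \cdot 4 \cdot 1} + 61} = 2 + \frac{1}{\frac{3 + 4}{2 \cdot 4} + 61} = 2 + \frac{1}{\frac{1}{2} \cdot \frac{1}{4} \cdot 7 + 61} = 2 + \frac{1}{\frac{7}{8} + 61} = 2 + \frac{1}{\frac{495}{8}} = 2 + \frac{8}{495} = \frac{998}{495} \approx 2.0162$)
$m = -28$ ($m = 7 \left(-4\right) = -28$)
$m \left(-10 + z\right) = - 28 \left(-10 + \frac{998}{495}\right) = \left(-28\right) \left(- \frac{3952}{495}\right) = \frac{110656}{495}$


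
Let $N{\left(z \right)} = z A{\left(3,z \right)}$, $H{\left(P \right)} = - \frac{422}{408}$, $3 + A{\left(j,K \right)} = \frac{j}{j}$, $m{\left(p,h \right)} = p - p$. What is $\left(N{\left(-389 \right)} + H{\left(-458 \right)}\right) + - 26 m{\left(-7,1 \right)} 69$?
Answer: $\frac{158501}{204} \approx 776.97$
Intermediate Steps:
$m{\left(p,h \right)} = 0$
$A{\left(j,K \right)} = -2$ ($A{\left(j,K \right)} = -3 + \frac{j}{j} = -3 + 1 = -2$)
$H{\left(P \right)} = - \frac{211}{204}$ ($H{\left(P \right)} = \left(-422\right) \frac{1}{408} = - \frac{211}{204}$)
$N{\left(z \right)} = - 2 z$ ($N{\left(z \right)} = z \left(-2\right) = - 2 z$)
$\left(N{\left(-389 \right)} + H{\left(-458 \right)}\right) + - 26 m{\left(-7,1 \right)} 69 = \left(\left(-2\right) \left(-389\right) - \frac{211}{204}\right) + \left(-26\right) 0 \cdot 69 = \left(778 - \frac{211}{204}\right) + 0 \cdot 69 = \frac{158501}{204} + 0 = \frac{158501}{204}$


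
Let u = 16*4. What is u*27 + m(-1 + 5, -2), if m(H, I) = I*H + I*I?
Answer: 1724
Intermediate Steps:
m(H, I) = I**2 + H*I (m(H, I) = H*I + I**2 = I**2 + H*I)
u = 64
u*27 + m(-1 + 5, -2) = 64*27 - 2*((-1 + 5) - 2) = 1728 - 2*(4 - 2) = 1728 - 2*2 = 1728 - 4 = 1724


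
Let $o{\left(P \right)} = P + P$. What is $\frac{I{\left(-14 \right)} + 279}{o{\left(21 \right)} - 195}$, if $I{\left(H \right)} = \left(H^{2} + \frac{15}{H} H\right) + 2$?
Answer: $- \frac{164}{51} \approx -3.2157$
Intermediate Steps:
$o{\left(P \right)} = 2 P$
$I{\left(H \right)} = 17 + H^{2}$ ($I{\left(H \right)} = \left(H^{2} + 15\right) + 2 = \left(15 + H^{2}\right) + 2 = 17 + H^{2}$)
$\frac{I{\left(-14 \right)} + 279}{o{\left(21 \right)} - 195} = \frac{\left(17 + \left(-14\right)^{2}\right) + 279}{2 \cdot 21 - 195} = \frac{\left(17 + 196\right) + 279}{42 - 195} = \frac{213 + 279}{-153} = 492 \left(- \frac{1}{153}\right) = - \frac{164}{51}$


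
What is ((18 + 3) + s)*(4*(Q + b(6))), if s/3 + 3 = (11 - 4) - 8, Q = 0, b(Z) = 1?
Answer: 36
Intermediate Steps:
s = -12 (s = -9 + 3*((11 - 4) - 8) = -9 + 3*(7 - 8) = -9 + 3*(-1) = -9 - 3 = -12)
((18 + 3) + s)*(4*(Q + b(6))) = ((18 + 3) - 12)*(4*(0 + 1)) = (21 - 12)*(4*1) = 9*4 = 36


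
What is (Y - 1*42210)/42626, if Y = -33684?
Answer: -37947/21313 ≈ -1.7805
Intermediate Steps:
(Y - 1*42210)/42626 = (-33684 - 1*42210)/42626 = (-33684 - 42210)*(1/42626) = -75894*1/42626 = -37947/21313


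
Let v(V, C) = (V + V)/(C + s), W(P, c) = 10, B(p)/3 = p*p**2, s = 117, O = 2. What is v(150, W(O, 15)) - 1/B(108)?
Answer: 1133740673/479950272 ≈ 2.3622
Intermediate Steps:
B(p) = 3*p**3 (B(p) = 3*(p*p**2) = 3*p**3)
v(V, C) = 2*V/(117 + C) (v(V, C) = (V + V)/(C + 117) = (2*V)/(117 + C) = 2*V/(117 + C))
v(150, W(O, 15)) - 1/B(108) = 2*150/(117 + 10) - 1/(3*108**3) = 2*150/127 - 1/(3*1259712) = 2*150*(1/127) - 1/3779136 = 300/127 - 1*1/3779136 = 300/127 - 1/3779136 = 1133740673/479950272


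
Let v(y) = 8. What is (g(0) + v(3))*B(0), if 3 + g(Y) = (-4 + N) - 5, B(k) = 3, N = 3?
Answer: -3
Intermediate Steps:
g(Y) = -9 (g(Y) = -3 + ((-4 + 3) - 5) = -3 + (-1 - 5) = -3 - 6 = -9)
(g(0) + v(3))*B(0) = (-9 + 8)*3 = -1*3 = -3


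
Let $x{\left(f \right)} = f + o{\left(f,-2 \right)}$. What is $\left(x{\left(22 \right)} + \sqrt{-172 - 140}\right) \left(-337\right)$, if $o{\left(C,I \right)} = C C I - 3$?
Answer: $319813 - 674 i \sqrt{78} \approx 3.1981 \cdot 10^{5} - 5952.6 i$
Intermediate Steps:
$o{\left(C,I \right)} = -3 + I C^{2}$ ($o{\left(C,I \right)} = C^{2} I - 3 = I C^{2} - 3 = -3 + I C^{2}$)
$x{\left(f \right)} = -3 + f - 2 f^{2}$ ($x{\left(f \right)} = f - \left(3 + 2 f^{2}\right) = -3 + f - 2 f^{2}$)
$\left(x{\left(22 \right)} + \sqrt{-172 - 140}\right) \left(-337\right) = \left(\left(-3 + 22 - 2 \cdot 22^{2}\right) + \sqrt{-172 - 140}\right) \left(-337\right) = \left(\left(-3 + 22 - 968\right) + \sqrt{-312}\right) \left(-337\right) = \left(\left(-3 + 22 - 968\right) + 2 i \sqrt{78}\right) \left(-337\right) = \left(-949 + 2 i \sqrt{78}\right) \left(-337\right) = 319813 - 674 i \sqrt{78}$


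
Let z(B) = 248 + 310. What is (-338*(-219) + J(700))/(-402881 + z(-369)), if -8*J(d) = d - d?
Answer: -74022/402323 ≈ -0.18399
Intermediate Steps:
J(d) = 0 (J(d) = -(d - d)/8 = -⅛*0 = 0)
z(B) = 558
(-338*(-219) + J(700))/(-402881 + z(-369)) = (-338*(-219) + 0)/(-402881 + 558) = (74022 + 0)/(-402323) = 74022*(-1/402323) = -74022/402323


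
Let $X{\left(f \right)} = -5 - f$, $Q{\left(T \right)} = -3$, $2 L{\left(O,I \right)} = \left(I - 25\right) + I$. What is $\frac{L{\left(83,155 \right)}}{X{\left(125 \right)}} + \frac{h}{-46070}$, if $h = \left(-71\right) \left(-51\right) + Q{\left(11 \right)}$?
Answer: $- \frac{1407063}{1197820} \approx -1.1747$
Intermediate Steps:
$L{\left(O,I \right)} = - \frac{25}{2} + I$ ($L{\left(O,I \right)} = \frac{\left(I - 25\right) + I}{2} = \frac{\left(-25 + I\right) + I}{2} = \frac{-25 + 2 I}{2} = - \frac{25}{2} + I$)
$h = 3618$ ($h = \left(-71\right) \left(-51\right) - 3 = 3621 - 3 = 3618$)
$\frac{L{\left(83,155 \right)}}{X{\left(125 \right)}} + \frac{h}{-46070} = \frac{- \frac{25}{2} + 155}{-5 - 125} + \frac{3618}{-46070} = \frac{285}{2 \left(-5 - 125\right)} + 3618 \left(- \frac{1}{46070}\right) = \frac{285}{2 \left(-130\right)} - \frac{1809}{23035} = \frac{285}{2} \left(- \frac{1}{130}\right) - \frac{1809}{23035} = - \frac{57}{52} - \frac{1809}{23035} = - \frac{1407063}{1197820}$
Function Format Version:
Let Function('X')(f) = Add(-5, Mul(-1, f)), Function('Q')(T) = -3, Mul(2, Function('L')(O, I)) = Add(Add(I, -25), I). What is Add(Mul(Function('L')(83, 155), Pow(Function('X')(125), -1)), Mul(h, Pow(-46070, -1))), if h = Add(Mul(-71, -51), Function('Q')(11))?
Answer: Rational(-1407063, 1197820) ≈ -1.1747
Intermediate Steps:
Function('L')(O, I) = Add(Rational(-25, 2), I) (Function('L')(O, I) = Mul(Rational(1, 2), Add(Add(I, -25), I)) = Mul(Rational(1, 2), Add(Add(-25, I), I)) = Mul(Rational(1, 2), Add(-25, Mul(2, I))) = Add(Rational(-25, 2), I))
h = 3618 (h = Add(Mul(-71, -51), -3) = Add(3621, -3) = 3618)
Add(Mul(Function('L')(83, 155), Pow(Function('X')(125), -1)), Mul(h, Pow(-46070, -1))) = Add(Mul(Add(Rational(-25, 2), 155), Pow(Add(-5, Mul(-1, 125)), -1)), Mul(3618, Pow(-46070, -1))) = Add(Mul(Rational(285, 2), Pow(Add(-5, -125), -1)), Mul(3618, Rational(-1, 46070))) = Add(Mul(Rational(285, 2), Pow(-130, -1)), Rational(-1809, 23035)) = Add(Mul(Rational(285, 2), Rational(-1, 130)), Rational(-1809, 23035)) = Add(Rational(-57, 52), Rational(-1809, 23035)) = Rational(-1407063, 1197820)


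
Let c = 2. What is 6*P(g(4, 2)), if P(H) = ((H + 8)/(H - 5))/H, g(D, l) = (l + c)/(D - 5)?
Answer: 2/3 ≈ 0.66667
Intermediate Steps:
g(D, l) = (2 + l)/(-5 + D) (g(D, l) = (l + 2)/(D - 5) = (2 + l)/(-5 + D))
P(H) = (8 + H)/(H*(-5 + H)) (P(H) = ((8 + H)/(-5 + H))/H = (8 + H)/(H*(-5 + H)))
6*P(g(4, 2)) = 6*((8 + (2 + 2)/(-5 + 4))/((((2 + 2)/(-5 + 4)))*(-5 + (2 + 2)/(-5 + 4)))) = 6*((8 + 4/(-1))/(((4/(-1)))*(-5 + 4/(-1)))) = 6*((8 - 1*4)/(((-1*4))*(-5 - 1*4))) = 6*((8 - 4)/((-4)*(-5 - 4))) = 6*(-1/4*4/(-9)) = 6*(-1/4*(-1/9)*4) = 6*(1/9) = 2/3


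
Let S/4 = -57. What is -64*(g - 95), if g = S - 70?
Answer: 25152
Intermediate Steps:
S = -228 (S = 4*(-57) = -228)
g = -298 (g = -228 - 70 = -298)
-64*(g - 95) = -64*(-298 - 95) = -64*(-393) = 25152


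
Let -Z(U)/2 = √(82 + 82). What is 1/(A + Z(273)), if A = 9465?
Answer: 9465/89585569 + 4*√41/89585569 ≈ 0.00010594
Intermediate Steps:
Z(U) = -4*√41 (Z(U) = -2*√(82 + 82) = -4*√41)
1/(A + Z(273)) = 1/(9465 - 4*√41)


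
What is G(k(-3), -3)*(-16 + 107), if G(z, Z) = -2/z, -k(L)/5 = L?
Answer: -182/15 ≈ -12.133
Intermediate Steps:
k(L) = -5*L
G(k(-3), -3)*(-16 + 107) = (-2/((-5*(-3))))*(-16 + 107) = -2/15*91 = -182/15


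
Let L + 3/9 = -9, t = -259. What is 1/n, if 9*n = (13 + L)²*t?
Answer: -81/31339 ≈ -0.0025846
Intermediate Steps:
L = -28/3 (L = -⅓ - 9 = -28/3 ≈ -9.3333)
n = -31339/81 (n = ((13 - 28/3)²*(-259))/9 = ((11/3)²*(-259))/9 = ((121/9)*(-259))/9 = (⅑)*(-31339/9) = -31339/81 ≈ -386.90)
1/n = 1/(-31339/81) = -81/31339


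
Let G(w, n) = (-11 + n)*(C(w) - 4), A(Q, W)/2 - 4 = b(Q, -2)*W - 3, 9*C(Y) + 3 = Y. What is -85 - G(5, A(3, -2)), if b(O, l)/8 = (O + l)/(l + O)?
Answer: -2159/9 ≈ -239.89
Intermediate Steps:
C(Y) = -⅓ + Y/9
b(O, l) = 8 (b(O, l) = 8*((O + l)/(l + O)) = 8*((O + l)/(O + l)) = 8*1 = 8)
A(Q, W) = 2 + 16*W (A(Q, W) = 8 + 2*(8*W - 3) = 8 + 2*(-3 + 8*W) = 8 + (-6 + 16*W) = 2 + 16*W)
G(w, n) = (-11 + n)*(-13/3 + w/9) (G(w, n) = (-11 + n)*((-⅓ + w/9) - 4) = (-11 + n)*(-13/3 + w/9))
-85 - G(5, A(3, -2)) = -85 - (143/3 - 13*(2 + 16*(-2))/3 - 11/9*5 + (⅑)*(2 + 16*(-2))*5) = -85 - (143/3 - 13*(2 - 32)/3 - 55/9 + (⅑)*(2 - 32)*5) = -85 - (143/3 - 13/3*(-30) - 55/9 + (⅑)*(-30)*5) = -85 - (143/3 + 130 - 55/9 - 50/3) = -85 - 1*1394/9 = -85 - 1394/9 = -2159/9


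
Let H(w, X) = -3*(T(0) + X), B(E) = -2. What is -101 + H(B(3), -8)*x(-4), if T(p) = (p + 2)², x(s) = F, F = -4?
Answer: -149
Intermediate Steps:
x(s) = -4
T(p) = (2 + p)²
H(w, X) = -12 - 3*X (H(w, X) = -3*((2 + 0)² + X) = -3*(2² + X) = -3*(4 + X) = -12 - 3*X)
-101 + H(B(3), -8)*x(-4) = -101 + (-12 - 3*(-8))*(-4) = -101 + (-12 + 24)*(-4) = -101 + 12*(-4) = -101 - 48 = -149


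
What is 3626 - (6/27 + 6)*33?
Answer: 10262/3 ≈ 3420.7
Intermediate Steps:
3626 - (6/27 + 6)*33 = 3626 - (6*(1/27) + 6)*33 = 3626 - (2/9 + 6)*33 = 3626 - 56*33/9 = 3626 - 1*616/3 = 3626 - 616/3 = 10262/3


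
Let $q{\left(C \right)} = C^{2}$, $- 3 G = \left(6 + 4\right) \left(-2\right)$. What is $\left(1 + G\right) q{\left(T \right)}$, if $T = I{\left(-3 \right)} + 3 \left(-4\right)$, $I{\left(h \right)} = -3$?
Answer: $1725$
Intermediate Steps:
$G = \frac{20}{3}$ ($G = - \frac{\left(6 + 4\right) \left(-2\right)}{3} = - \frac{10 \left(-2\right)}{3} = \left(- \frac{1}{3}\right) \left(-20\right) = \frac{20}{3} \approx 6.6667$)
$T = -15$ ($T = -3 + 3 \left(-4\right) = -3 - 12 = -15$)
$\left(1 + G\right) q{\left(T \right)} = \left(1 + \frac{20}{3}\right) \left(-15\right)^{2} = \frac{23}{3} \cdot 225 = 1725$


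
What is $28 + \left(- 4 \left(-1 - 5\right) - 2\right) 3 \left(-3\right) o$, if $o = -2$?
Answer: $424$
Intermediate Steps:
$28 + \left(- 4 \left(-1 - 5\right) - 2\right) 3 \left(-3\right) o = 28 + \left(- 4 \left(-1 - 5\right) - 2\right) 3 \left(-3\right) \left(-2\right) = 28 + \left(- 4 \left(-1 - 5\right) - 2\right) \left(\left(-9\right) \left(-2\right)\right) = 28 + \left(\left(-4\right) \left(-6\right) - 2\right) 18 = 28 + \left(24 - 2\right) 18 = 28 + 22 \cdot 18 = 28 + 396 = 424$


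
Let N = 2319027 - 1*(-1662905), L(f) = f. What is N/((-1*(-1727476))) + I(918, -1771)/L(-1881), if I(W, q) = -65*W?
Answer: 3071347417/90260621 ≈ 34.028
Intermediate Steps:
N = 3981932 (N = 2319027 + 1662905 = 3981932)
N/((-1*(-1727476))) + I(918, -1771)/L(-1881) = 3981932/((-1*(-1727476))) - 65*918/(-1881) = 3981932/1727476 - 59670*(-1/1881) = 3981932*(1/1727476) + 6630/209 = 995483/431869 + 6630/209 = 3071347417/90260621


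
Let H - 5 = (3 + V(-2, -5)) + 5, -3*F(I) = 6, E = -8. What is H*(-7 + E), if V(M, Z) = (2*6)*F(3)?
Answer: 165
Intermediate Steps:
F(I) = -2 (F(I) = -⅓*6 = -2)
V(M, Z) = -24 (V(M, Z) = (2*6)*(-2) = 12*(-2) = -24)
H = -11 (H = 5 + ((3 - 24) + 5) = 5 + (-21 + 5) = 5 - 16 = -11)
H*(-7 + E) = -11*(-7 - 8) = -11*(-15) = 165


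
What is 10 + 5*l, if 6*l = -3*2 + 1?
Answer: 35/6 ≈ 5.8333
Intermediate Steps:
l = -⅚ (l = (-3*2 + 1)/6 = (-6 + 1)/6 = (⅙)*(-5) = -⅚ ≈ -0.83333)
10 + 5*l = 10 + 5*(-⅚) = 10 - 25/6 = 35/6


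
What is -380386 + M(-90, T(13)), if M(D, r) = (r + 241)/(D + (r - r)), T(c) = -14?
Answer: -34234967/90 ≈ -3.8039e+5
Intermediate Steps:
M(D, r) = (241 + r)/D (M(D, r) = (241 + r)/(D + 0) = (241 + r)/D)
-380386 + M(-90, T(13)) = -380386 + (241 - 14)/(-90) = -380386 - 1/90*227 = -380386 - 227/90 = -34234967/90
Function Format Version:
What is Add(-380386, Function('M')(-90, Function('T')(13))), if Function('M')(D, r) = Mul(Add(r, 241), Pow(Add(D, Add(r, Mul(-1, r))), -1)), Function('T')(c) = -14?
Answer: Rational(-34234967, 90) ≈ -3.8039e+5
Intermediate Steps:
Function('M')(D, r) = Mul(Pow(D, -1), Add(241, r)) (Function('M')(D, r) = Mul(Add(241, r), Pow(Add(D, 0), -1)) = Mul(Add(241, r), Pow(D, -1)) = Mul(Pow(D, -1), Add(241, r)))
Add(-380386, Function('M')(-90, Function('T')(13))) = Add(-380386, Mul(Pow(-90, -1), Add(241, -14))) = Add(-380386, Mul(Rational(-1, 90), 227)) = Add(-380386, Rational(-227, 90)) = Rational(-34234967, 90)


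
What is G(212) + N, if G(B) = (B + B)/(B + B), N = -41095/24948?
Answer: -16147/24948 ≈ -0.64723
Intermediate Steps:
N = -41095/24948 (N = -41095*1/24948 = -41095/24948 ≈ -1.6472)
G(B) = 1 (G(B) = (2*B)/((2*B)) = (2*B)*(1/(2*B)) = 1)
G(212) + N = 1 - 41095/24948 = -16147/24948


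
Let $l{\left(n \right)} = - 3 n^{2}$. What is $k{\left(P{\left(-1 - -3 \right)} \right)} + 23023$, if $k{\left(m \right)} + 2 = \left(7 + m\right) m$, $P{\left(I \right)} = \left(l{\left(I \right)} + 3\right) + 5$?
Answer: $23009$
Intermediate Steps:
$P{\left(I \right)} = 8 - 3 I^{2}$ ($P{\left(I \right)} = \left(- 3 I^{2} + 3\right) + 5 = \left(3 - 3 I^{2}\right) + 5 = 8 - 3 I^{2}$)
$k{\left(m \right)} = -2 + m \left(7 + m\right)$ ($k{\left(m \right)} = -2 + \left(7 + m\right) m = -2 + m \left(7 + m\right)$)
$k{\left(P{\left(-1 - -3 \right)} \right)} + 23023 = \left(-2 + \left(8 - 3 \left(-1 - -3\right)^{2}\right)^{2} + 7 \left(8 - 3 \left(-1 - -3\right)^{2}\right)\right) + 23023 = \left(-2 + \left(8 - 3 \left(-1 + 3\right)^{2}\right)^{2} + 7 \left(8 - 3 \left(-1 + 3\right)^{2}\right)\right) + 23023 = \left(-2 + \left(8 - 3 \cdot 2^{2}\right)^{2} + 7 \left(8 - 3 \cdot 2^{2}\right)\right) + 23023 = \left(-2 + \left(8 - 12\right)^{2} + 7 \left(8 - 12\right)\right) + 23023 = \left(-2 + \left(-4\right)^{2} + 7 \left(-4\right)\right) + 23023 = \left(-2 + 16 - 28\right) + 23023 = -14 + 23023 = 23009$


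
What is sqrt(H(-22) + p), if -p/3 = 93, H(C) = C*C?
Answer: sqrt(205) ≈ 14.318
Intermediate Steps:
H(C) = C**2
p = -279 (p = -3*93 = -279)
sqrt(H(-22) + p) = sqrt((-22)**2 - 279) = sqrt(484 - 279) = sqrt(205)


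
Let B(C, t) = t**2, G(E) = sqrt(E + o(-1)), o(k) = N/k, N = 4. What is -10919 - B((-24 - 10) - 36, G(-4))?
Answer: -10911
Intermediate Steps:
o(k) = 4/k
G(E) = sqrt(-4 + E) (G(E) = sqrt(E + 4/(-1)) = sqrt(E + 4*(-1)) = sqrt(E - 4) = sqrt(-4 + E))
-10919 - B((-24 - 10) - 36, G(-4)) = -10919 - (sqrt(-4 - 4))**2 = -10919 - (sqrt(-8))**2 = -10919 - (2*I*sqrt(2))**2 = -10919 - 1*(-8) = -10919 + 8 = -10911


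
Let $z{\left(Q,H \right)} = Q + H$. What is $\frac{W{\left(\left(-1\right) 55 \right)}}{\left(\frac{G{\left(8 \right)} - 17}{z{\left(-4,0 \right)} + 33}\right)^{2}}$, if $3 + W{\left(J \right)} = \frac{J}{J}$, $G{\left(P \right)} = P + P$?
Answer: $-1682$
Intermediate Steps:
$G{\left(P \right)} = 2 P$
$z{\left(Q,H \right)} = H + Q$
$W{\left(J \right)} = -2$ ($W{\left(J \right)} = -3 + \frac{J}{J} = -3 + 1 = -2$)
$\frac{W{\left(\left(-1\right) 55 \right)}}{\left(\frac{G{\left(8 \right)} - 17}{z{\left(-4,0 \right)} + 33}\right)^{2}} = - \frac{2}{\left(\frac{2 \cdot 8 - 17}{\left(0 - 4\right) + 33}\right)^{2}} = - \frac{2}{\left(\frac{16 - 17}{-4 + 33}\right)^{2}} = - \frac{2}{\left(- \frac{1}{29}\right)^{2}} = - 2 \frac{1}{\frac{1}{841}} = \left(-2\right) 841 = -1682$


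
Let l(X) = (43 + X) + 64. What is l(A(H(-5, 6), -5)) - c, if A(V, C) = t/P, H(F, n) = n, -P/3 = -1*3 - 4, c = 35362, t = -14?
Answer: -105767/3 ≈ -35256.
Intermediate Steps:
P = 21 (P = -3*(-1*3 - 4) = -3*(-3 - 4) = -3*(-7) = 21)
A(V, C) = -2/3 (A(V, C) = -14/21 = -14*1/21 = -2/3)
l(X) = 107 + X
l(A(H(-5, 6), -5)) - c = (107 - 2/3) - 1*35362 = 319/3 - 35362 = -105767/3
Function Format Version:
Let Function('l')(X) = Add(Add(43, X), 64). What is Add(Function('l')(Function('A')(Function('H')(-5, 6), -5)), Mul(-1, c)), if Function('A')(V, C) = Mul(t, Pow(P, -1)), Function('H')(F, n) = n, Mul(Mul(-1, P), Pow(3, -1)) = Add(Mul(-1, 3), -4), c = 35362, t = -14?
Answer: Rational(-105767, 3) ≈ -35256.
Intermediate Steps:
P = 21 (P = Mul(-3, Add(Mul(-1, 3), -4)) = Mul(-3, Add(-3, -4)) = Mul(-3, -7) = 21)
Function('A')(V, C) = Rational(-2, 3) (Function('A')(V, C) = Mul(-14, Pow(21, -1)) = Mul(-14, Rational(1, 21)) = Rational(-2, 3))
Function('l')(X) = Add(107, X)
Add(Function('l')(Function('A')(Function('H')(-5, 6), -5)), Mul(-1, c)) = Add(Add(107, Rational(-2, 3)), Mul(-1, 35362)) = Add(Rational(319, 3), -35362) = Rational(-105767, 3)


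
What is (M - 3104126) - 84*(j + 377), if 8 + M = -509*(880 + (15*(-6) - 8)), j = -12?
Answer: -3532832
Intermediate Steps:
M = -398046 (M = -8 - 509*(880 + (15*(-6) - 8)) = -8 - 509*(880 + (-90 - 8)) = -8 - 509*(880 - 98) = -8 - 509*782 = -8 - 398038 = -398046)
(M - 3104126) - 84*(j + 377) = (-398046 - 3104126) - 84*(-12 + 377) = -3502172 - 84*365 = -3502172 - 30660 = -3532832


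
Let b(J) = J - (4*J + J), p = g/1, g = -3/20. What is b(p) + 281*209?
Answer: 293648/5 ≈ 58730.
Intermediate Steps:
g = -3/20 (g = -3*1/20 = -3/20 ≈ -0.15000)
p = -3/20 (p = -3/20/1 = -3/20*1 = -3/20 ≈ -0.15000)
b(J) = -4*J (b(J) = J - 5*J = -4*J)
b(p) + 281*209 = -4*(-3/20) + 281*209 = ⅗ + 58729 = 293648/5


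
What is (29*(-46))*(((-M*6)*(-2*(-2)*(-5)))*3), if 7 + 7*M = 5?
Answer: 960480/7 ≈ 1.3721e+5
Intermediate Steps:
M = -2/7 (M = -1 + (⅐)*5 = -1 + 5/7 = -2/7 ≈ -0.28571)
(29*(-46))*(((-M*6)*(-2*(-2)*(-5)))*3) = (29*(-46))*(((-1*(-2/7)*6)*(-2*(-2)*(-5)))*3) = -1334*((2/7)*6)*(4*(-5))*3 = -1334*(12/7)*(-20)*3 = -(-320160)*3/7 = -1334*(-720/7) = 960480/7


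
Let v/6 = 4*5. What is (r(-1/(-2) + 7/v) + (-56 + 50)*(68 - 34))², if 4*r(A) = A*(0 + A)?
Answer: 137966425219921/3317760000 ≈ 41584.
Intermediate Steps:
v = 120 (v = 6*(4*5) = 6*20 = 120)
r(A) = A²/4 (r(A) = (A*(0 + A))/4 = (A*A)/4 = A²/4)
(r(-1/(-2) + 7/v) + (-56 + 50)*(68 - 34))² = ((-1/(-2) + 7/120)²/4 + (-56 + 50)*(68 - 34))² = ((-1*(-½) + 7*(1/120))²/4 - 6*34)² = ((½ + 7/120)²/4 - 204)² = ((67/120)²/4 - 204)² = ((¼)*(4489/14400) - 204)² = (4489/57600 - 204)² = (-11745911/57600)² = 137966425219921/3317760000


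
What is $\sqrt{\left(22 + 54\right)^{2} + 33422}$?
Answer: $\sqrt{39198} \approx 197.98$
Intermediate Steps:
$\sqrt{\left(22 + 54\right)^{2} + 33422} = \sqrt{76^{2} + 33422} = \sqrt{5776 + 33422} = \sqrt{39198}$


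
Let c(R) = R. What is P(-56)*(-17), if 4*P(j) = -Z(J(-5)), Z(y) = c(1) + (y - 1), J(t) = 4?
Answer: 17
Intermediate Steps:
Z(y) = y (Z(y) = 1 + (y - 1) = 1 + (-1 + y) = y)
P(j) = -1 (P(j) = (-1*4)/4 = (¼)*(-4) = -1)
P(-56)*(-17) = -1*(-17) = 17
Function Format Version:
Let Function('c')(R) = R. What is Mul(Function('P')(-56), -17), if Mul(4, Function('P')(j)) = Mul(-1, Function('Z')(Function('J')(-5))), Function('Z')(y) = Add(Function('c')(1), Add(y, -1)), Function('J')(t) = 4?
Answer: 17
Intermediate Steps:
Function('Z')(y) = y (Function('Z')(y) = Add(1, Add(y, -1)) = Add(1, Add(-1, y)) = y)
Function('P')(j) = -1 (Function('P')(j) = Mul(Rational(1, 4), Mul(-1, 4)) = Mul(Rational(1, 4), -4) = -1)
Mul(Function('P')(-56), -17) = Mul(-1, -17) = 17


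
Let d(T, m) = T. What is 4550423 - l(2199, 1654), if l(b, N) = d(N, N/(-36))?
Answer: 4548769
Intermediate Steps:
l(b, N) = N
4550423 - l(2199, 1654) = 4550423 - 1*1654 = 4550423 - 1654 = 4548769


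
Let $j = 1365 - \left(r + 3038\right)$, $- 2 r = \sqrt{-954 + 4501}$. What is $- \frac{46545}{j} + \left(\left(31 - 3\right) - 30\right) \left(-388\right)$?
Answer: $\frac{2998867428}{3730723} + \frac{31030 \sqrt{3547}}{3730723} \approx 804.33$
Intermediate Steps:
$r = - \frac{\sqrt{3547}}{2}$ ($r = - \frac{\sqrt{-954 + 4501}}{2} = - \frac{\sqrt{3547}}{2} \approx -29.778$)
$j = -1673 + \frac{\sqrt{3547}}{2}$ ($j = 1365 - \left(- \frac{\sqrt{3547}}{2} + 3038\right) = 1365 - \left(3038 - \frac{\sqrt{3547}}{2}\right) = -1673 + \frac{\sqrt{3547}}{2} \approx -1643.2$)
$- \frac{46545}{j} + \left(\left(31 - 3\right) - 30\right) \left(-388\right) = - \frac{46545}{-1673 + \frac{\sqrt{3547}}{2}} + \left(\left(31 - 3\right) - 30\right) \left(-388\right) = - \frac{46545}{-1673 + \frac{\sqrt{3547}}{2}} + \left(28 - 30\right) \left(-388\right) = - \frac{46545}{-1673 + \frac{\sqrt{3547}}{2}} - -776 = - \frac{46545}{-1673 + \frac{\sqrt{3547}}{2}} + 776 = 776 - \frac{46545}{-1673 + \frac{\sqrt{3547}}{2}}$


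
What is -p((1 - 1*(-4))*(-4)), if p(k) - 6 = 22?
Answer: -28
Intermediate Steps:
p(k) = 28 (p(k) = 6 + 22 = 28)
-p((1 - 1*(-4))*(-4)) = -1*28 = -28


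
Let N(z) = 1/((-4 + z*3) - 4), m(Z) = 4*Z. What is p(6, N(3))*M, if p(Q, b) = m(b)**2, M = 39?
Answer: 624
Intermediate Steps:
N(z) = 1/(-8 + 3*z) (N(z) = 1/((-4 + 3*z) - 4) = 1/(-8 + 3*z))
p(Q, b) = 16*b**2 (p(Q, b) = (4*b)**2 = 16*b**2)
p(6, N(3))*M = (16*(1/(-8 + 3*3))**2)*39 = (16*(1/(-8 + 9))**2)*39 = (16*(1/1)**2)*39 = (16*1**2)*39 = (16*1)*39 = 16*39 = 624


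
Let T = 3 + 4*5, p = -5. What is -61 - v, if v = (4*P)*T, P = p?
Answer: 399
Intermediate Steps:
P = -5
T = 23 (T = 3 + 20 = 23)
v = -460 (v = (4*(-5))*23 = -20*23 = -460)
-61 - v = -61 - 1*(-460) = -61 + 460 = 399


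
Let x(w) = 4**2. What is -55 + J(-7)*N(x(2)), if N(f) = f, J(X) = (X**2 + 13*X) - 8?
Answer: -855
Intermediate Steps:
x(w) = 16
J(X) = -8 + X**2 + 13*X
-55 + J(-7)*N(x(2)) = -55 + (-8 + (-7)**2 + 13*(-7))*16 = -55 + (-8 + 49 - 91)*16 = -55 - 50*16 = -55 - 800 = -855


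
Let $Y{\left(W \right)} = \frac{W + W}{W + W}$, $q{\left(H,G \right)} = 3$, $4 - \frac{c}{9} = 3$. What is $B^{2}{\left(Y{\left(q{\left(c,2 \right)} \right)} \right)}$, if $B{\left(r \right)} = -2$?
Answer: $4$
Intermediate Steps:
$c = 9$ ($c = 36 - 27 = 9$)
$Y{\left(W \right)} = 1$ ($Y{\left(W \right)} = \frac{2 W}{2 W} = 2 W \frac{1}{2 W} = 1$)
$B^{2}{\left(Y{\left(q{\left(c,2 \right)} \right)} \right)} = \left(-2\right)^{2} = 4$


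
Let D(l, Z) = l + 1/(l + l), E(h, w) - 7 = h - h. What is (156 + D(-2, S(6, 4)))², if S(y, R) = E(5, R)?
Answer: 378225/16 ≈ 23639.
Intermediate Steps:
E(h, w) = 7 (E(h, w) = 7 + (h - h) = 7 + 0 = 7)
S(y, R) = 7
D(l, Z) = l + 1/(2*l)
(156 + D(-2, S(6, 4)))² = (156 + (-2 + (½)/(-2)))² = (156 + (-2 + (½)*(-½)))² = (156 + (-2 - ¼))² = (156 - 9/4)² = (615/4)² = 378225/16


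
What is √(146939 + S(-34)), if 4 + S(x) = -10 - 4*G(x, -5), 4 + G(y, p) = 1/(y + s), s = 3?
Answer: 5*√5648417/31 ≈ 383.33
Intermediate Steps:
G(y, p) = -4 + 1/(3 + y) (G(y, p) = -4 + 1/(y + 3) = -4 + 1/(3 + y))
S(x) = -14 - 4*(-11 - 4*x)/(3 + x) (S(x) = -4 + (-10 - 4*(-11 - 4*x)/(3 + x)) = -14 - 4*(-11 - 4*x)/(3 + x))
√(146939 + S(-34)) = √(146939 + 2*(1 - 34)/(3 - 34)) = √(146939 + 2*(-33)/(-31)) = √(146939 + 2*(-1/31)*(-33)) = √(146939 + 66/31) = √(4555175/31) = 5*√5648417/31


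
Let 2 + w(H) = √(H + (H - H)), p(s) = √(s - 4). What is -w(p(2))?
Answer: 2 - 2^(¼)*√I ≈ 1.1591 - 0.8409*I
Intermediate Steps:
p(s) = √(-4 + s)
w(H) = -2 + √H (w(H) = -2 + √(H + (H - H)) = -2 + √(H + 0) = -2 + √H)
-w(p(2)) = -(-2 + √(√(-4 + 2))) = -(-2 + √(√(-2))) = -(-2 + √(I*√2)) = -(-2 + 2^(¼)*√I) = 2 - 2^(¼)*√I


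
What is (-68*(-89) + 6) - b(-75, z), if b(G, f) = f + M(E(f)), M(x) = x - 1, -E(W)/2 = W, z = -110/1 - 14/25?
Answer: 148711/25 ≈ 5948.4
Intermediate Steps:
z = -2764/25 (z = -110*1 - 14*1/25 = -110 - 14/25 = -2764/25 ≈ -110.56)
E(W) = -2*W
M(x) = -1 + x
b(G, f) = -1 - f (b(G, f) = f + (-1 - 2*f) = -1 - f)
(-68*(-89) + 6) - b(-75, z) = (-68*(-89) + 6) - (-1 - 1*(-2764/25)) = (6052 + 6) - (-1 + 2764/25) = 6058 - 1*2739/25 = 6058 - 2739/25 = 148711/25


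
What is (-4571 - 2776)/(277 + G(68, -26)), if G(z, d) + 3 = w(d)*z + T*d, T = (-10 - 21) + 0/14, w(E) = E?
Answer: 7347/688 ≈ 10.679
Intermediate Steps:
T = -31 (T = -31 + 0*(1/14) = -31 + 0 = -31)
G(z, d) = -3 - 31*d + d*z (G(z, d) = -3 + (d*z - 31*d) = -3 + (-31*d + d*z) = -3 - 31*d + d*z)
(-4571 - 2776)/(277 + G(68, -26)) = (-4571 - 2776)/(277 + (-3 - 31*(-26) - 26*68)) = -7347/(277 + (-3 + 806 - 1768)) = -7347/(277 - 965) = -7347/(-688) = -7347*(-1/688) = 7347/688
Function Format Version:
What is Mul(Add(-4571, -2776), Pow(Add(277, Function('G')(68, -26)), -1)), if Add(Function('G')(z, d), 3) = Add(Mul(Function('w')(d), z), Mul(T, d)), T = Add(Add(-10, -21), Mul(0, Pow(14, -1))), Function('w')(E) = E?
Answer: Rational(7347, 688) ≈ 10.679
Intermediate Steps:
T = -31 (T = Add(-31, Mul(0, Rational(1, 14))) = Add(-31, 0) = -31)
Function('G')(z, d) = Add(-3, Mul(-31, d), Mul(d, z)) (Function('G')(z, d) = Add(-3, Add(Mul(d, z), Mul(-31, d))) = Add(-3, Add(Mul(-31, d), Mul(d, z))) = Add(-3, Mul(-31, d), Mul(d, z)))
Mul(Add(-4571, -2776), Pow(Add(277, Function('G')(68, -26)), -1)) = Mul(Add(-4571, -2776), Pow(Add(277, Add(-3, Mul(-31, -26), Mul(-26, 68))), -1)) = Mul(-7347, Pow(Add(277, Add(-3, 806, -1768)), -1)) = Mul(-7347, Pow(Add(277, -965), -1)) = Mul(-7347, Pow(-688, -1)) = Mul(-7347, Rational(-1, 688)) = Rational(7347, 688)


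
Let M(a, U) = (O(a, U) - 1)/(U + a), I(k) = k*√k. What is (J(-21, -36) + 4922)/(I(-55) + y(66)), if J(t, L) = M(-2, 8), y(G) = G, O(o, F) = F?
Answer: 29539/15521 + 147695*I*√55/93126 ≈ 1.9032 + 11.762*I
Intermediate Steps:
I(k) = k^(3/2)
M(a, U) = (-1 + U)/(U + a) (M(a, U) = (U - 1)/(U + a) = (-1 + U)/(U + a))
J(t, L) = 7/6 (J(t, L) = (-1 + 8)/(8 - 2) = 7/6)
(J(-21, -36) + 4922)/(I(-55) + y(66)) = (7/6 + 4922)/((-55)^(3/2) + 66) = 29539/(6*(-55*I*√55 + 66)) = 29539/(6*(66 - 55*I*√55))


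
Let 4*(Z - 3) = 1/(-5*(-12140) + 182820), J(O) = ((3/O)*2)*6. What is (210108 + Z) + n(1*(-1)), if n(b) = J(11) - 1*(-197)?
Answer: 2253460049931/10714880 ≈ 2.1031e+5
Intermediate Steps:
J(O) = 36/O (J(O) = (6/O)*6 = 36/O)
n(b) = 2203/11 (n(b) = 36/11 - 1*(-197) = 36*(1/11) + 197 = 36/11 + 197 = 2203/11)
Z = 2922241/974080 (Z = 3 + 1/(4*(-5*(-12140) + 182820)) = 3 + 1/(4*(60700 + 182820)) = 3 + (¼)/243520 = 3 + (¼)*(1/243520) = 3 + 1/974080 = 2922241/974080 ≈ 3.0000)
(210108 + Z) + n(1*(-1)) = (210108 + 2922241/974080) + 2203/11 = 204664922881/974080 + 2203/11 = 2253460049931/10714880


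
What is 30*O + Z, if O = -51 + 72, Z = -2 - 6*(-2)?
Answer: 640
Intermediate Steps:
Z = 10 (Z = -2 + 12 = 10)
O = 21
30*O + Z = 30*21 + 10 = 630 + 10 = 640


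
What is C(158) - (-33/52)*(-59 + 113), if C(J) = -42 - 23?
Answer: -799/26 ≈ -30.731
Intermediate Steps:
C(J) = -65
C(158) - (-33/52)*(-59 + 113) = -65 - (-33/52)*(-59 + 113) = -65 - (-33*1/52)*54 = -65 - (-33)*54/52 = -65 - 1*(-891/26) = -65 + 891/26 = -799/26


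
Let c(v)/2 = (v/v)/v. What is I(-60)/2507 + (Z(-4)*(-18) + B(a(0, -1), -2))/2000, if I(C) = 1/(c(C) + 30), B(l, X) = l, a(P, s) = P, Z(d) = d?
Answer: 20291637/563448250 ≈ 0.036013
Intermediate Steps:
c(v) = 2/v (c(v) = 2*((v/v)/v) = 2*(1/v) = 2/v)
I(C) = 1/(30 + 2/C) (I(C) = 1/(2/C + 30) = 1/(30 + 2/C))
I(-60)/2507 + (Z(-4)*(-18) + B(a(0, -1), -2))/2000 = ((1/2)*(-60)/(1 + 15*(-60)))/2507 + (-4*(-18) + 0)/2000 = ((1/2)*(-60)/(1 - 900))*(1/2507) + (72 + 0)*(1/2000) = ((1/2)*(-60)/(-899))*(1/2507) + 72*(1/2000) = ((1/2)*(-60)*(-1/899))*(1/2507) + 9/250 = (30/899)*(1/2507) + 9/250 = 30/2253793 + 9/250 = 20291637/563448250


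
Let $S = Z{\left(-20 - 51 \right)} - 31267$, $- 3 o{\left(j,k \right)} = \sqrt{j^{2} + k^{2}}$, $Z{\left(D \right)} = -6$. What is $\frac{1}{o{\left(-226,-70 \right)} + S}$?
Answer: $- \frac{281457}{8801948785} + \frac{6 \sqrt{13994}}{8801948785} \approx -3.1896 \cdot 10^{-5}$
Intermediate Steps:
$o{\left(j,k \right)} = - \frac{\sqrt{j^{2} + k^{2}}}{3}$
$S = -31273$ ($S = -6 - 31267 = -31273$)
$\frac{1}{o{\left(-226,-70 \right)} + S} = \frac{1}{- \frac{\sqrt{\left(-226\right)^{2} + \left(-70\right)^{2}}}{3} - 31273} = \frac{1}{- \frac{\sqrt{51076 + 4900}}{3} - 31273} = \frac{1}{- \frac{\sqrt{55976}}{3} - 31273} = \frac{1}{- \frac{2 \sqrt{13994}}{3} - 31273} = \frac{1}{-31273 - \frac{2 \sqrt{13994}}{3}}$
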